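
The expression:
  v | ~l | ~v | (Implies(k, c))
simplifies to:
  True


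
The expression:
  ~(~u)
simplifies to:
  u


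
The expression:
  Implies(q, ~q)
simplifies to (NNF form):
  ~q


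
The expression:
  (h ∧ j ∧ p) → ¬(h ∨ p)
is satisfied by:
  {p: False, h: False, j: False}
  {j: True, p: False, h: False}
  {h: True, p: False, j: False}
  {j: True, h: True, p: False}
  {p: True, j: False, h: False}
  {j: True, p: True, h: False}
  {h: True, p: True, j: False}


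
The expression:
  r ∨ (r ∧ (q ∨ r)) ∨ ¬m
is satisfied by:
  {r: True, m: False}
  {m: False, r: False}
  {m: True, r: True}


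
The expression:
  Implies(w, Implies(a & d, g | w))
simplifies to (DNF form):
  True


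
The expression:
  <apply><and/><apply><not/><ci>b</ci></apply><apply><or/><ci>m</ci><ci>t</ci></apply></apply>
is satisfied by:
  {t: True, m: True, b: False}
  {t: True, m: False, b: False}
  {m: True, t: False, b: False}


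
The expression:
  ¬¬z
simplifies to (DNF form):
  z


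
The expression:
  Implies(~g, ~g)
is always true.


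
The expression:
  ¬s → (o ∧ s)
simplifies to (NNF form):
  s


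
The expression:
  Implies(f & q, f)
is always true.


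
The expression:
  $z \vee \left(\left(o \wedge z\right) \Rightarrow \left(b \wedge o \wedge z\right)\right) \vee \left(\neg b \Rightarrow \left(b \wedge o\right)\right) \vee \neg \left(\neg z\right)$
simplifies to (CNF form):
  $\text{True}$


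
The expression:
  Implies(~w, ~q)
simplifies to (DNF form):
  w | ~q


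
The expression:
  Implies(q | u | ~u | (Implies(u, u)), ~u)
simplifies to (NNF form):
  ~u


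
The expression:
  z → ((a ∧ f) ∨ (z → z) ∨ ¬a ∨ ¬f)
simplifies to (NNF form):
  True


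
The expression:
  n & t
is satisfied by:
  {t: True, n: True}


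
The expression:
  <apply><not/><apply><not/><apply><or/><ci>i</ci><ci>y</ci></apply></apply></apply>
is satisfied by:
  {i: True, y: True}
  {i: True, y: False}
  {y: True, i: False}


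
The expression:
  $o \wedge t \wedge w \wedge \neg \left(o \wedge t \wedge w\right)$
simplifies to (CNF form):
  $\text{False}$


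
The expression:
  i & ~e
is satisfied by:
  {i: True, e: False}


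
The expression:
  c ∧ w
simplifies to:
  c ∧ w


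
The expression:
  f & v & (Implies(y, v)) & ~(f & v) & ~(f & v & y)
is never true.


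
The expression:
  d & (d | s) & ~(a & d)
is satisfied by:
  {d: True, a: False}


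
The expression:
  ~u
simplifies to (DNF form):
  ~u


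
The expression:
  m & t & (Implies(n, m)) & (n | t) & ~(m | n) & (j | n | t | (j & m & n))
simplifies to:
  False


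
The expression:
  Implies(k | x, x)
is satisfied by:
  {x: True, k: False}
  {k: False, x: False}
  {k: True, x: True}


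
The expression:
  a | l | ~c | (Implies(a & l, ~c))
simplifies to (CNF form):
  True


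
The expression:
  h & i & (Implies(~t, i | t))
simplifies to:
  h & i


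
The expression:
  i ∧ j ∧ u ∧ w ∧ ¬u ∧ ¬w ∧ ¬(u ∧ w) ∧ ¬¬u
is never true.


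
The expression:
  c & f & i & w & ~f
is never true.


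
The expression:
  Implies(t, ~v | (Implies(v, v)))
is always true.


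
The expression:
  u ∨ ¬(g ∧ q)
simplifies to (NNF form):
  u ∨ ¬g ∨ ¬q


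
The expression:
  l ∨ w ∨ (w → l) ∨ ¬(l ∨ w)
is always true.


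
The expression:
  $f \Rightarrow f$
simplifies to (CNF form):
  $\text{True}$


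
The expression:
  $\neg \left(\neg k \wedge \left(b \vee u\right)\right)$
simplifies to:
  $k \vee \left(\neg b \wedge \neg u\right)$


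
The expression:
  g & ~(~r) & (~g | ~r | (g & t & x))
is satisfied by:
  {t: True, r: True, x: True, g: True}


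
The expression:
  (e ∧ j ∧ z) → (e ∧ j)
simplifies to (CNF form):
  True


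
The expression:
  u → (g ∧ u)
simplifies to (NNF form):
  g ∨ ¬u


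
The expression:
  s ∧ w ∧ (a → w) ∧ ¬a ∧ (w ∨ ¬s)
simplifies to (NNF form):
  s ∧ w ∧ ¬a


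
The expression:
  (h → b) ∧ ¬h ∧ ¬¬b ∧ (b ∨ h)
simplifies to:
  b ∧ ¬h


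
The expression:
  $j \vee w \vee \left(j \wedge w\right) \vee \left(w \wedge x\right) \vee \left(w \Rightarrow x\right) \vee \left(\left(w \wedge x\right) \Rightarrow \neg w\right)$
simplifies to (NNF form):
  $\text{True}$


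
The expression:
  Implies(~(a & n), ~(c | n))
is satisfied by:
  {a: True, c: False, n: False}
  {c: False, n: False, a: False}
  {n: True, a: True, c: False}
  {n: True, c: True, a: True}


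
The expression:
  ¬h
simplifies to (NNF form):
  ¬h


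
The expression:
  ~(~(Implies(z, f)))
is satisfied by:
  {f: True, z: False}
  {z: False, f: False}
  {z: True, f: True}


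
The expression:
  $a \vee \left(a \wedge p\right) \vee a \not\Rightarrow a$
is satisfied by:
  {a: True}


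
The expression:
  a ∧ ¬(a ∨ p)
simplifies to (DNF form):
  False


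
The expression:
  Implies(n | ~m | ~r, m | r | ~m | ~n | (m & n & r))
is always true.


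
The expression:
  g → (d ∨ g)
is always true.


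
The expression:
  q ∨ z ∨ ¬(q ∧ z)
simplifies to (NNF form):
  True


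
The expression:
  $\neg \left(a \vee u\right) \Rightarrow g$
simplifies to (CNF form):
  $a \vee g \vee u$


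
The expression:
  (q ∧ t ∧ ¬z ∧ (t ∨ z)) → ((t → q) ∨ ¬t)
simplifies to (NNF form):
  True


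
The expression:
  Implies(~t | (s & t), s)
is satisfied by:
  {t: True, s: True}
  {t: True, s: False}
  {s: True, t: False}


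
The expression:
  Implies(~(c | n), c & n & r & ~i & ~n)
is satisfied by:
  {n: True, c: True}
  {n: True, c: False}
  {c: True, n: False}


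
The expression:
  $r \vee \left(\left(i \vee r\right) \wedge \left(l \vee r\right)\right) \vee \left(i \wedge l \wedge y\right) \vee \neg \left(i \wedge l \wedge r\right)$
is always true.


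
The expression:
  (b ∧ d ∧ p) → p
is always true.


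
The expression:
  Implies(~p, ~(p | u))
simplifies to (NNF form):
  p | ~u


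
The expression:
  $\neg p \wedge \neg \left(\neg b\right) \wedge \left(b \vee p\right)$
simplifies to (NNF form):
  $b \wedge \neg p$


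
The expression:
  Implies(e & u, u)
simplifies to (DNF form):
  True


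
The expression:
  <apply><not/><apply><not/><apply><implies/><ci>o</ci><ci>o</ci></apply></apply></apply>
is always true.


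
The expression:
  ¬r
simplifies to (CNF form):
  ¬r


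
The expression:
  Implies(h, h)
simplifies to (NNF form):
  True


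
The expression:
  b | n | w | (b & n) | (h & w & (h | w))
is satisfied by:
  {n: True, b: True, w: True}
  {n: True, b: True, w: False}
  {n: True, w: True, b: False}
  {n: True, w: False, b: False}
  {b: True, w: True, n: False}
  {b: True, w: False, n: False}
  {w: True, b: False, n: False}


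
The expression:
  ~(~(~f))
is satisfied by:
  {f: False}


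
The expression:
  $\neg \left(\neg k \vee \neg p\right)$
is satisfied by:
  {p: True, k: True}


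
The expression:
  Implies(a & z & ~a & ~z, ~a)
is always true.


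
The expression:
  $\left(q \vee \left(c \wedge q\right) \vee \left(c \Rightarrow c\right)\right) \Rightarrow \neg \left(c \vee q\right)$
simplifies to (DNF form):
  $\neg c \wedge \neg q$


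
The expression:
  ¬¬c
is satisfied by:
  {c: True}


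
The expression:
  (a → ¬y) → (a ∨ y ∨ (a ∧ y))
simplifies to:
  a ∨ y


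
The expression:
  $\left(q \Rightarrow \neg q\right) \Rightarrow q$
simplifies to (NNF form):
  $q$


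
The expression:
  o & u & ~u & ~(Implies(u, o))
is never true.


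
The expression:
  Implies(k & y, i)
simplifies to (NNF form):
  i | ~k | ~y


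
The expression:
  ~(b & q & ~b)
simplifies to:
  True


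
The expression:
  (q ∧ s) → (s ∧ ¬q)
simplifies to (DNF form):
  ¬q ∨ ¬s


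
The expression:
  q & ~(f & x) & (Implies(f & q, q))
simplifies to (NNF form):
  q & (~f | ~x)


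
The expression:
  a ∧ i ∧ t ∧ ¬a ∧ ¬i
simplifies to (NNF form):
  False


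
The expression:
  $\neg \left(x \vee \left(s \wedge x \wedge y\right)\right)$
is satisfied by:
  {x: False}


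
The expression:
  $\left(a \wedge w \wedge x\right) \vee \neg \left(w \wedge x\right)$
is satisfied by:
  {a: True, w: False, x: False}
  {w: False, x: False, a: False}
  {a: True, x: True, w: False}
  {x: True, w: False, a: False}
  {a: True, w: True, x: False}
  {w: True, a: False, x: False}
  {a: True, x: True, w: True}


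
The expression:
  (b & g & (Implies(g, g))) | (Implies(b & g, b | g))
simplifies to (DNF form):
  True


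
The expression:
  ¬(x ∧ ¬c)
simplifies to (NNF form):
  c ∨ ¬x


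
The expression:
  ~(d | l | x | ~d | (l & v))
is never true.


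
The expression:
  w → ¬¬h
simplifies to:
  h ∨ ¬w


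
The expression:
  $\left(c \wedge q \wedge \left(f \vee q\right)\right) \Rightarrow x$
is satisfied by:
  {x: True, c: False, q: False}
  {c: False, q: False, x: False}
  {x: True, q: True, c: False}
  {q: True, c: False, x: False}
  {x: True, c: True, q: False}
  {c: True, x: False, q: False}
  {x: True, q: True, c: True}


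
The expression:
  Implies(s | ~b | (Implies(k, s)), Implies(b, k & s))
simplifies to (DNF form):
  k | ~b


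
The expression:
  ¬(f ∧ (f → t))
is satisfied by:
  {t: False, f: False}
  {f: True, t: False}
  {t: True, f: False}


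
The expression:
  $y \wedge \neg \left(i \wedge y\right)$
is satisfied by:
  {y: True, i: False}


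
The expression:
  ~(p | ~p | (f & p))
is never true.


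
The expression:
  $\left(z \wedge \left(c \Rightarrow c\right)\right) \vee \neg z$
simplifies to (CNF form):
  $\text{True}$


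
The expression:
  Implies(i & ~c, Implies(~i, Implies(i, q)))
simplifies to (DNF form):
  True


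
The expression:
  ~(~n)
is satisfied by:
  {n: True}


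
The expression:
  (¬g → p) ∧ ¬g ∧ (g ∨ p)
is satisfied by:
  {p: True, g: False}


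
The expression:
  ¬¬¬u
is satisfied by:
  {u: False}


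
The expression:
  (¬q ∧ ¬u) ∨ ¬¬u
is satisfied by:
  {u: True, q: False}
  {q: False, u: False}
  {q: True, u: True}


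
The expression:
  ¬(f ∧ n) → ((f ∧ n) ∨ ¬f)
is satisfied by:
  {n: True, f: False}
  {f: False, n: False}
  {f: True, n: True}


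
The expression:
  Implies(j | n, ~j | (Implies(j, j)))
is always true.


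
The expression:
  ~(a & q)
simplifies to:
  ~a | ~q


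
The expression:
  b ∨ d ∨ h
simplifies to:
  b ∨ d ∨ h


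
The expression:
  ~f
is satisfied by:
  {f: False}


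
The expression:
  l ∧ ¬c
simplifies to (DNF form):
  l ∧ ¬c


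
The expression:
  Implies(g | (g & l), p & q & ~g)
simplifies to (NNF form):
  ~g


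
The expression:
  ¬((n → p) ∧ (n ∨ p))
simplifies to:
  ¬p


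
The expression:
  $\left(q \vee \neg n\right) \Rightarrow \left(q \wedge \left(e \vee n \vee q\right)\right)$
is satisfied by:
  {n: True, q: True}
  {n: True, q: False}
  {q: True, n: False}


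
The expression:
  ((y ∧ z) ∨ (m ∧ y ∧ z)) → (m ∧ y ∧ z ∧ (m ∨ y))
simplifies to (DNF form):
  m ∨ ¬y ∨ ¬z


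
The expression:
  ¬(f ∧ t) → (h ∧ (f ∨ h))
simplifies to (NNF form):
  h ∨ (f ∧ t)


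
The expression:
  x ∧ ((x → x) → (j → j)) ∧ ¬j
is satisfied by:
  {x: True, j: False}


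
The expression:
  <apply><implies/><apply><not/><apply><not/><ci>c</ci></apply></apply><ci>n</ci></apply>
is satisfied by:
  {n: True, c: False}
  {c: False, n: False}
  {c: True, n: True}


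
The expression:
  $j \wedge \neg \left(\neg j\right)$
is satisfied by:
  {j: True}


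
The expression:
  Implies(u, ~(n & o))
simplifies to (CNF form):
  ~n | ~o | ~u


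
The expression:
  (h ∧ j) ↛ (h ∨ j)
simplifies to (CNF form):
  False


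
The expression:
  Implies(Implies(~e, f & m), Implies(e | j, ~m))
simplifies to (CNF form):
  (~e | ~m) & (~e | ~f | ~m) & (~e | ~j | ~m) & (~f | ~j | ~m)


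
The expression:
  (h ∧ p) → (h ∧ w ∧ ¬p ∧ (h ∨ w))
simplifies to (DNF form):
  ¬h ∨ ¬p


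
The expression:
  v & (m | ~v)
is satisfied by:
  {m: True, v: True}


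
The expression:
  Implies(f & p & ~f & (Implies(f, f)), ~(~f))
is always true.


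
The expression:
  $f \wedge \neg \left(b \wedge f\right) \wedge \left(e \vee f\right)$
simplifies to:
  $f \wedge \neg b$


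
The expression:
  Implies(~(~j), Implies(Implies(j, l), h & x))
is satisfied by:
  {x: True, h: True, l: False, j: False}
  {x: True, h: False, l: False, j: False}
  {h: True, x: False, l: False, j: False}
  {x: False, h: False, l: False, j: False}
  {j: True, x: True, h: True, l: False}
  {j: True, x: True, h: False, l: False}
  {j: True, h: True, x: False, l: False}
  {j: True, h: False, x: False, l: False}
  {x: True, l: True, h: True, j: False}
  {x: True, l: True, h: False, j: False}
  {l: True, h: True, x: False, j: False}
  {l: True, x: False, h: False, j: False}
  {j: True, x: True, l: True, h: True}


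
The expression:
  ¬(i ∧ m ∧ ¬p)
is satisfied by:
  {p: True, m: False, i: False}
  {m: False, i: False, p: False}
  {i: True, p: True, m: False}
  {i: True, m: False, p: False}
  {p: True, m: True, i: False}
  {m: True, p: False, i: False}
  {i: True, m: True, p: True}


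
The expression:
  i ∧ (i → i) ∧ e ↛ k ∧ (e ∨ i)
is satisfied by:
  {e: True, i: True, k: False}


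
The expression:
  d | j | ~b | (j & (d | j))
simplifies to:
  d | j | ~b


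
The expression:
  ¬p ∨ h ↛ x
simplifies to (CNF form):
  (h ∨ ¬p) ∧ (¬p ∨ ¬x)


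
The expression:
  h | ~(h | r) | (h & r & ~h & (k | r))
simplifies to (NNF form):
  h | ~r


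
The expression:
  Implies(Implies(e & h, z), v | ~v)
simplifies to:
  True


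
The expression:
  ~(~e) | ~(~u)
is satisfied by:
  {e: True, u: True}
  {e: True, u: False}
  {u: True, e: False}


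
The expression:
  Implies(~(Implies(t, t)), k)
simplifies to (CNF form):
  True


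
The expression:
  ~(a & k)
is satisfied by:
  {k: False, a: False}
  {a: True, k: False}
  {k: True, a: False}


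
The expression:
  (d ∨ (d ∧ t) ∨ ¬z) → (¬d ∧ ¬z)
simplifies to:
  ¬d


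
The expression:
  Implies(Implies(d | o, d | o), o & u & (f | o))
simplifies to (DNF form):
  o & u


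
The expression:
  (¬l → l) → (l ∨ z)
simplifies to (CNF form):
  True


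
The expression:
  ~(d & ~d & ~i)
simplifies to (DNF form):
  True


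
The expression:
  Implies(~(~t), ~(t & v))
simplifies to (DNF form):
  ~t | ~v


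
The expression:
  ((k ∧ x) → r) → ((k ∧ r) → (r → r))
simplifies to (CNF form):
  True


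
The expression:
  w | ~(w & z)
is always true.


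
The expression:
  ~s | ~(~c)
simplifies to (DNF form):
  c | ~s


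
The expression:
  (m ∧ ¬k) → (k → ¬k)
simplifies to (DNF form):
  True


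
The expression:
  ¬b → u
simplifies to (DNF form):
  b ∨ u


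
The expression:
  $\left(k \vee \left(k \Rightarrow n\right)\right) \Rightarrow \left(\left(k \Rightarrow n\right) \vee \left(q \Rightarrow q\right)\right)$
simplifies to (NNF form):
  $\text{True}$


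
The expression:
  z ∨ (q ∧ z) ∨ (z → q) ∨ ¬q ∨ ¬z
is always true.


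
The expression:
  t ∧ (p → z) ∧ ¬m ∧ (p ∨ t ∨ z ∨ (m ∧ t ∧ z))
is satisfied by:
  {t: True, z: True, p: False, m: False}
  {t: True, p: False, z: False, m: False}
  {t: True, z: True, p: True, m: False}


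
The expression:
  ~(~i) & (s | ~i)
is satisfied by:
  {i: True, s: True}


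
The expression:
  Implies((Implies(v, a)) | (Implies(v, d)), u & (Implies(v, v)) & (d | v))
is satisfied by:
  {u: True, v: True, d: False, a: False}
  {a: True, u: True, v: True, d: False}
  {u: True, d: True, v: True, a: False}
  {u: True, d: True, v: False, a: False}
  {u: True, d: True, a: True, v: True}
  {u: True, d: True, a: True, v: False}
  {v: True, a: False, d: False, u: False}


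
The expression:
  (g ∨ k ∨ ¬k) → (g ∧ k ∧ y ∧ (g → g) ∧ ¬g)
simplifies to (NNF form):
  False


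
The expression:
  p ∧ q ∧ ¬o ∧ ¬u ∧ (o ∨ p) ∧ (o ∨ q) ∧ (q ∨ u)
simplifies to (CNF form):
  p ∧ q ∧ ¬o ∧ ¬u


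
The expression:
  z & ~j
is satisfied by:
  {z: True, j: False}


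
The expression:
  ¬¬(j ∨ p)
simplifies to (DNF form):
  j ∨ p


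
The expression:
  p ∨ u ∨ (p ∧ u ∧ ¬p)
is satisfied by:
  {u: True, p: True}
  {u: True, p: False}
  {p: True, u: False}


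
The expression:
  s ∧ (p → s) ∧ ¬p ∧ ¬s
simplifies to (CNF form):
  False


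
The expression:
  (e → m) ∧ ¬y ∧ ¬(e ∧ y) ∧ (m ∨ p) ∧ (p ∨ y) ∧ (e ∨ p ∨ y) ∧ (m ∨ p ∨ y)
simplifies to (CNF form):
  p ∧ ¬y ∧ (m ∨ ¬e)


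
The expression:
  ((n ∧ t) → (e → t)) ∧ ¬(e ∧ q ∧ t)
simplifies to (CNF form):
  ¬e ∨ ¬q ∨ ¬t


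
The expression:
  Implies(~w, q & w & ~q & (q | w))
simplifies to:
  w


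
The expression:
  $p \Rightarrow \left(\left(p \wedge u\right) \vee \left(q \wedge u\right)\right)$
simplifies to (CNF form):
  $u \vee \neg p$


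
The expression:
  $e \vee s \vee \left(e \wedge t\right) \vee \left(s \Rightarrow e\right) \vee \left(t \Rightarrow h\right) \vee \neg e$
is always true.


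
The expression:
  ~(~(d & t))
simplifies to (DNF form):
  d & t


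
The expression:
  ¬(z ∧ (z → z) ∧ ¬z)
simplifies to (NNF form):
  True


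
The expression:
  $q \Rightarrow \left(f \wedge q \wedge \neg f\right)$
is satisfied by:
  {q: False}


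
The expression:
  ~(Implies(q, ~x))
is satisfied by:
  {x: True, q: True}


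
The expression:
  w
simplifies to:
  w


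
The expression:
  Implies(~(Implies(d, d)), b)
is always true.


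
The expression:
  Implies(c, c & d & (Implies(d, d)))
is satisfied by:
  {d: True, c: False}
  {c: False, d: False}
  {c: True, d: True}


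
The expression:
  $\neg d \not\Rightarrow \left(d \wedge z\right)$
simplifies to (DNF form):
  $\neg d$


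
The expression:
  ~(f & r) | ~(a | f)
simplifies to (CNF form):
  ~f | ~r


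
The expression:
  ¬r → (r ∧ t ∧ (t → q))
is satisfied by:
  {r: True}


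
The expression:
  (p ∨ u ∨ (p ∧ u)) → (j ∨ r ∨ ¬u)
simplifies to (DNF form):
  j ∨ r ∨ ¬u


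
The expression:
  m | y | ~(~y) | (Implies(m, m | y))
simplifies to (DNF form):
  True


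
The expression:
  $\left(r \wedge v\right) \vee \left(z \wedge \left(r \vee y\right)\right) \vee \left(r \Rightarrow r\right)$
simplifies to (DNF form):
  $\text{True}$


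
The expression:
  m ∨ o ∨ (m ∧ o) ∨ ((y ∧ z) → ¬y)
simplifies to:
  m ∨ o ∨ ¬y ∨ ¬z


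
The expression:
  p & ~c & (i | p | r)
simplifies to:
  p & ~c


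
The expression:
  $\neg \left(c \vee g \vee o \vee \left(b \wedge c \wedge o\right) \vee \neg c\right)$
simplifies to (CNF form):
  $\text{False}$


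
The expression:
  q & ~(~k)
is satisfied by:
  {q: True, k: True}


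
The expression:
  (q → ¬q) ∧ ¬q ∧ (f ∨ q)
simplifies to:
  f ∧ ¬q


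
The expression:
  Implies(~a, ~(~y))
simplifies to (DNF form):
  a | y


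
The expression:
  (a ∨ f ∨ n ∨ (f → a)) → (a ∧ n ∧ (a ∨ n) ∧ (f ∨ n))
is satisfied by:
  {a: True, n: True}


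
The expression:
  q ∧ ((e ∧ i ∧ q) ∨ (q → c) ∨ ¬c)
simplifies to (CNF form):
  q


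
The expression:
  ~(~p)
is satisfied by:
  {p: True}


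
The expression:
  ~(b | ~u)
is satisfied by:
  {u: True, b: False}


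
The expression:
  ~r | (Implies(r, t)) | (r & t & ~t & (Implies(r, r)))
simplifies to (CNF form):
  t | ~r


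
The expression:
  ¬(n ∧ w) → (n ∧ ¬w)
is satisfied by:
  {n: True}


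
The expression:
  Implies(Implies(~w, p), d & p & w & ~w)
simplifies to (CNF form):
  ~p & ~w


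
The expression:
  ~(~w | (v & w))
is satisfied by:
  {w: True, v: False}


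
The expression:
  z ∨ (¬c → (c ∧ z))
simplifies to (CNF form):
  c ∨ z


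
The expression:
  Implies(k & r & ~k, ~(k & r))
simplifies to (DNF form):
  True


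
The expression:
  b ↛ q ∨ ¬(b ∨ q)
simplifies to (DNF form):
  ¬q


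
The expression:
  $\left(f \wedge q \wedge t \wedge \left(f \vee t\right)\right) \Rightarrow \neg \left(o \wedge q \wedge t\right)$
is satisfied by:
  {o: False, t: False, q: False, f: False}
  {f: True, o: False, t: False, q: False}
  {q: True, o: False, t: False, f: False}
  {f: True, q: True, o: False, t: False}
  {t: True, f: False, o: False, q: False}
  {f: True, t: True, o: False, q: False}
  {q: True, t: True, f: False, o: False}
  {f: True, q: True, t: True, o: False}
  {o: True, q: False, t: False, f: False}
  {f: True, o: True, q: False, t: False}
  {q: True, o: True, f: False, t: False}
  {f: True, q: True, o: True, t: False}
  {t: True, o: True, q: False, f: False}
  {f: True, t: True, o: True, q: False}
  {q: True, t: True, o: True, f: False}


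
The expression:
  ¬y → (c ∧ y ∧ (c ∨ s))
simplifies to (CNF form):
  y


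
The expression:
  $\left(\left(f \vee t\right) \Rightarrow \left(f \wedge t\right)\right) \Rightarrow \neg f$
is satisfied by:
  {t: False, f: False}
  {f: True, t: False}
  {t: True, f: False}


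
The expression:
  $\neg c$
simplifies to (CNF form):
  $\neg c$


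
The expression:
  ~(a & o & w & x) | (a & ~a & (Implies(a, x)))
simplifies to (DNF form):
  ~a | ~o | ~w | ~x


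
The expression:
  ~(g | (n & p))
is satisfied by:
  {g: False, p: False, n: False}
  {n: True, g: False, p: False}
  {p: True, g: False, n: False}


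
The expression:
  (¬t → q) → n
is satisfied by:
  {n: True, t: False, q: False}
  {n: True, q: True, t: False}
  {n: True, t: True, q: False}
  {n: True, q: True, t: True}
  {q: False, t: False, n: False}


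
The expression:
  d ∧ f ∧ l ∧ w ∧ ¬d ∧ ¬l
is never true.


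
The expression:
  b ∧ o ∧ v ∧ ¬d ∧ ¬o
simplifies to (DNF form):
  False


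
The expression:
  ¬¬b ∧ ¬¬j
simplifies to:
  b ∧ j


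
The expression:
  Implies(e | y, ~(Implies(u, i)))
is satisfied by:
  {u: True, e: False, i: False, y: False}
  {u: False, e: False, i: False, y: False}
  {y: True, u: True, e: False, i: False}
  {u: True, i: True, y: False, e: False}
  {i: True, y: False, e: False, u: False}
  {u: True, e: True, y: False, i: False}
  {y: True, u: True, e: True, i: False}


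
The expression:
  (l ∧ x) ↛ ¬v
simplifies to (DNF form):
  l ∧ v ∧ x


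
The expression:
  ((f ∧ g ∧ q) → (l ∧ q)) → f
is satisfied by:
  {f: True}


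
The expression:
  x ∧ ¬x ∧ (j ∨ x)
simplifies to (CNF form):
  False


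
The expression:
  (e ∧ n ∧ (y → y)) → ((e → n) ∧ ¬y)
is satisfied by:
  {e: False, y: False, n: False}
  {n: True, e: False, y: False}
  {y: True, e: False, n: False}
  {n: True, y: True, e: False}
  {e: True, n: False, y: False}
  {n: True, e: True, y: False}
  {y: True, e: True, n: False}


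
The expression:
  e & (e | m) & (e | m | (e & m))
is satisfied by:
  {e: True}


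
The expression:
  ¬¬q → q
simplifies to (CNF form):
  True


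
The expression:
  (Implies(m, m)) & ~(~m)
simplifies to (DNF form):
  m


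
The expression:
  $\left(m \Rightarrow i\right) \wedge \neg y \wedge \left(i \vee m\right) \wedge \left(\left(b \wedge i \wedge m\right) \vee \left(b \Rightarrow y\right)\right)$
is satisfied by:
  {i: True, m: True, y: False, b: False}
  {i: True, y: False, m: False, b: False}
  {i: True, b: True, m: True, y: False}


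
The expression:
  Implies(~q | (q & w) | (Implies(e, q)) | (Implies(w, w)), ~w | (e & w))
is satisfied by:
  {e: True, w: False}
  {w: False, e: False}
  {w: True, e: True}


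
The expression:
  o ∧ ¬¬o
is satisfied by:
  {o: True}


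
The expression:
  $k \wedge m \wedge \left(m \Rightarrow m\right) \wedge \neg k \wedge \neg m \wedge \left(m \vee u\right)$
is never true.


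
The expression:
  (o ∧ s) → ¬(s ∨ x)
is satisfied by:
  {s: False, o: False}
  {o: True, s: False}
  {s: True, o: False}


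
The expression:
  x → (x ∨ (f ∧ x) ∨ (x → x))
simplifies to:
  True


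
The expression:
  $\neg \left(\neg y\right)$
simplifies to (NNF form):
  $y$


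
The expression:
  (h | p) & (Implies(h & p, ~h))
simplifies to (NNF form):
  (h & ~p) | (p & ~h)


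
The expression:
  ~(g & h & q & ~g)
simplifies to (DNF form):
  True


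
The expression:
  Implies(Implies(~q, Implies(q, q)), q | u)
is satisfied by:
  {q: True, u: True}
  {q: True, u: False}
  {u: True, q: False}


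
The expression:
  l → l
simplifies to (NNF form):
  True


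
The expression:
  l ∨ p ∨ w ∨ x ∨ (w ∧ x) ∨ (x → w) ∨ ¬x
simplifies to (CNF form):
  True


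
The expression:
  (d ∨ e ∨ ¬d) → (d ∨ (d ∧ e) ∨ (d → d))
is always true.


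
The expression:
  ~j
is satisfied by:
  {j: False}


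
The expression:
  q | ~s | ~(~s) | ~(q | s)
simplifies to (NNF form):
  True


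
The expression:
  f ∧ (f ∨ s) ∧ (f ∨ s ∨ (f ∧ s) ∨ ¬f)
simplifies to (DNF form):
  f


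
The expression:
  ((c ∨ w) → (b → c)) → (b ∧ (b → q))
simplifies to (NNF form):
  b ∧ (q ∨ w) ∧ (q ∨ ¬c)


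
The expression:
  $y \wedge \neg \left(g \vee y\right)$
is never true.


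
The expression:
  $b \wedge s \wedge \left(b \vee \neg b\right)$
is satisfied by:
  {b: True, s: True}


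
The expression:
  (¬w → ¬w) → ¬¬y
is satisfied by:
  {y: True}


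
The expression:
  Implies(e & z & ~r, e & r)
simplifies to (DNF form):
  r | ~e | ~z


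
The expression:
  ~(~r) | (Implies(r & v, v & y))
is always true.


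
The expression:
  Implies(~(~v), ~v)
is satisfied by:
  {v: False}


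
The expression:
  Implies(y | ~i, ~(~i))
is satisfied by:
  {i: True}


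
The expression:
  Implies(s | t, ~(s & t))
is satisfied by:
  {s: False, t: False}
  {t: True, s: False}
  {s: True, t: False}


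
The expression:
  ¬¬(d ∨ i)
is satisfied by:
  {i: True, d: True}
  {i: True, d: False}
  {d: True, i: False}


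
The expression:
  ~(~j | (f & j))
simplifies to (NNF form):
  j & ~f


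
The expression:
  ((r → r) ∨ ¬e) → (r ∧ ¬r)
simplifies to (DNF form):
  False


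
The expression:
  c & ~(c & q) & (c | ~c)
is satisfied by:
  {c: True, q: False}


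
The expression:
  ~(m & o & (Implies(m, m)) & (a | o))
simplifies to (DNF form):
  ~m | ~o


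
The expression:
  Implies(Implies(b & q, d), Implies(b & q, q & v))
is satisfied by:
  {v: True, q: False, d: False, b: False}
  {v: False, q: False, d: False, b: False}
  {v: True, b: True, q: False, d: False}
  {b: True, v: False, q: False, d: False}
  {v: True, d: True, b: False, q: False}
  {d: True, b: False, q: False, v: False}
  {v: True, b: True, d: True, q: False}
  {b: True, d: True, v: False, q: False}
  {v: True, q: True, b: False, d: False}
  {q: True, b: False, d: False, v: False}
  {v: True, b: True, q: True, d: False}
  {b: True, q: True, v: False, d: False}
  {v: True, d: True, q: True, b: False}
  {d: True, q: True, b: False, v: False}
  {v: True, b: True, d: True, q: True}


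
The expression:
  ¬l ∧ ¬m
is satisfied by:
  {l: False, m: False}


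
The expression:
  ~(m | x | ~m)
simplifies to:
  False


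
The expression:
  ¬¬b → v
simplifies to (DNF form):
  v ∨ ¬b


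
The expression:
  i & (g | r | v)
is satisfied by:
  {i: True, r: True, v: True, g: True}
  {i: True, r: True, v: True, g: False}
  {i: True, r: True, g: True, v: False}
  {i: True, r: True, g: False, v: False}
  {i: True, v: True, g: True, r: False}
  {i: True, v: True, g: False, r: False}
  {i: True, v: False, g: True, r: False}


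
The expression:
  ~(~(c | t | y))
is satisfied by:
  {y: True, t: True, c: True}
  {y: True, t: True, c: False}
  {y: True, c: True, t: False}
  {y: True, c: False, t: False}
  {t: True, c: True, y: False}
  {t: True, c: False, y: False}
  {c: True, t: False, y: False}


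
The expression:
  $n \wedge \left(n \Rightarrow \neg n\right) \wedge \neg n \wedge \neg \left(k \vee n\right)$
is never true.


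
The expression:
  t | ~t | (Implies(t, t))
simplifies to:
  True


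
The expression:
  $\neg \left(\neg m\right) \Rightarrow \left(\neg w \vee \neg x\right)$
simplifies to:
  $\neg m \vee \neg w \vee \neg x$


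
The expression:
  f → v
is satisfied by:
  {v: True, f: False}
  {f: False, v: False}
  {f: True, v: True}


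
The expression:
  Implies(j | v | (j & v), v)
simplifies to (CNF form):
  v | ~j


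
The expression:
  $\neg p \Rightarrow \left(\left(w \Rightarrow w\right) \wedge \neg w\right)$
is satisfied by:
  {p: True, w: False}
  {w: False, p: False}
  {w: True, p: True}


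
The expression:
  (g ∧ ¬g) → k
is always true.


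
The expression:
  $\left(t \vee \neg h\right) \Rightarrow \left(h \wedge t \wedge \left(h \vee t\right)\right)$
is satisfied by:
  {h: True}


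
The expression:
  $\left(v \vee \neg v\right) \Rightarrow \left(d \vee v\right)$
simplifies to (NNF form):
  $d \vee v$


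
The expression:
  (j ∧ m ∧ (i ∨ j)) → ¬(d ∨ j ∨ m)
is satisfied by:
  {m: False, j: False}
  {j: True, m: False}
  {m: True, j: False}


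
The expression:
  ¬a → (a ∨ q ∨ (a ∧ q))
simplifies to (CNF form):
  a ∨ q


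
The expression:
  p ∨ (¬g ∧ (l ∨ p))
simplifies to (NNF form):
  p ∨ (l ∧ ¬g)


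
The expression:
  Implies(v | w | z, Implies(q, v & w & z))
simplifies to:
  ~q | (v & w & z) | (~v & ~w & ~z)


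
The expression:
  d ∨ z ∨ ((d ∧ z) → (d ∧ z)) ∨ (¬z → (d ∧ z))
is always true.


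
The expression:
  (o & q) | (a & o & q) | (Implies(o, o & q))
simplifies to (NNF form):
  q | ~o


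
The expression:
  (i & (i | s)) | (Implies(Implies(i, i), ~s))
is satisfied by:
  {i: True, s: False}
  {s: False, i: False}
  {s: True, i: True}


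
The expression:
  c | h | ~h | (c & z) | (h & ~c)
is always true.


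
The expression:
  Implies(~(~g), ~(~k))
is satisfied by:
  {k: True, g: False}
  {g: False, k: False}
  {g: True, k: True}


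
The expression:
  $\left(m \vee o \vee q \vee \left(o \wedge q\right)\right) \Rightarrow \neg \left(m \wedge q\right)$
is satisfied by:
  {m: False, q: False}
  {q: True, m: False}
  {m: True, q: False}


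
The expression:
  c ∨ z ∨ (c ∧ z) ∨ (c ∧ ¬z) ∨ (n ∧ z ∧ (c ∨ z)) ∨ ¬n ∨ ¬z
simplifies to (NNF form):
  True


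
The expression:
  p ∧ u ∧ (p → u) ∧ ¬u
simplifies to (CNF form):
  False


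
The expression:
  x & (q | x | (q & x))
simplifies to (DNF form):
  x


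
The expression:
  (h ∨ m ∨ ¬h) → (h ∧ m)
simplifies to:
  h ∧ m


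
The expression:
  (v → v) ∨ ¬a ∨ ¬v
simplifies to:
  True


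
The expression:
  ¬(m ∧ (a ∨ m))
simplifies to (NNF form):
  ¬m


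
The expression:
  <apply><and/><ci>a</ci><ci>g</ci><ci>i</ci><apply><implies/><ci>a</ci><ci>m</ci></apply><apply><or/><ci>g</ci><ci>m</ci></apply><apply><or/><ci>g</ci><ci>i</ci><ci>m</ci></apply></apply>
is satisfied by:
  {a: True, m: True, g: True, i: True}


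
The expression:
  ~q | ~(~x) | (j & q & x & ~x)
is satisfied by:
  {x: True, q: False}
  {q: False, x: False}
  {q: True, x: True}


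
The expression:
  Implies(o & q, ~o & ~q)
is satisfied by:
  {o: False, q: False}
  {q: True, o: False}
  {o: True, q: False}


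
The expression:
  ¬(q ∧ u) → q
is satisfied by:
  {q: True}


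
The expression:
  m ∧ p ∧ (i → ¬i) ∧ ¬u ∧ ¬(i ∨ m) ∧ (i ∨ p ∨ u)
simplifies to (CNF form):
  False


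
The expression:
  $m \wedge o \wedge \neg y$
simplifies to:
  $m \wedge o \wedge \neg y$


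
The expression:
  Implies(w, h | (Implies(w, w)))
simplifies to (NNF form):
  True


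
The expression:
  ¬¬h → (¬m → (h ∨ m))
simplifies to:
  True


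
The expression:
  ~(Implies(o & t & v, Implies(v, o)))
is never true.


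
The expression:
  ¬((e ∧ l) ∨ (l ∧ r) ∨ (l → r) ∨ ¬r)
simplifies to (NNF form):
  False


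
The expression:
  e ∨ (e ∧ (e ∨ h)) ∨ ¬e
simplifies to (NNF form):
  True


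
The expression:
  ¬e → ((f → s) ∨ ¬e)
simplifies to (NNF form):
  True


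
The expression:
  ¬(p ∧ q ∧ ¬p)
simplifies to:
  True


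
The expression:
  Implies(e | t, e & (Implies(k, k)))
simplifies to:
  e | ~t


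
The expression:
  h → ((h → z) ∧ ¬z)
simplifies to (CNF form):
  ¬h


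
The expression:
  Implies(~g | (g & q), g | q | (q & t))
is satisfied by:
  {q: True, g: True}
  {q: True, g: False}
  {g: True, q: False}


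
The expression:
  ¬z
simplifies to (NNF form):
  ¬z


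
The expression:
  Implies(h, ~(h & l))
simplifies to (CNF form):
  ~h | ~l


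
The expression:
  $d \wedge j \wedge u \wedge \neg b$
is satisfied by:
  {j: True, u: True, d: True, b: False}


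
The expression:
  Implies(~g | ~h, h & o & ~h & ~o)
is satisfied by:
  {h: True, g: True}


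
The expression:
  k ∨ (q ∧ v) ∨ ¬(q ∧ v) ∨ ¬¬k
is always true.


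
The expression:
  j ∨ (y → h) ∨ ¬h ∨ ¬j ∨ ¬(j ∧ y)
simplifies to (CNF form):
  True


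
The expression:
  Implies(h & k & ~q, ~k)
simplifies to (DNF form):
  q | ~h | ~k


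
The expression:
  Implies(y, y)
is always true.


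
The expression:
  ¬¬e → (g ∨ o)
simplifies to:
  g ∨ o ∨ ¬e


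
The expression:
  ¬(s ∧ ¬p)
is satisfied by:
  {p: True, s: False}
  {s: False, p: False}
  {s: True, p: True}


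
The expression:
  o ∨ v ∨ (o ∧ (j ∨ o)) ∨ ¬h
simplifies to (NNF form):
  o ∨ v ∨ ¬h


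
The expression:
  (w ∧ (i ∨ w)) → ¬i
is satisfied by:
  {w: False, i: False}
  {i: True, w: False}
  {w: True, i: False}


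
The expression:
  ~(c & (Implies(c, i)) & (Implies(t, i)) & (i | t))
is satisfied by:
  {c: False, i: False}
  {i: True, c: False}
  {c: True, i: False}


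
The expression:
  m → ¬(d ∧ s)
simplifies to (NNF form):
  ¬d ∨ ¬m ∨ ¬s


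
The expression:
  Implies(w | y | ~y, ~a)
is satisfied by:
  {a: False}


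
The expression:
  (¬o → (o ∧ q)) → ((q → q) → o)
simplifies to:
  True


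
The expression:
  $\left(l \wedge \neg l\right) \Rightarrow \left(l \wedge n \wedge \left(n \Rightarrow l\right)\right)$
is always true.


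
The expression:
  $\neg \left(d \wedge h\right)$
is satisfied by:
  {h: False, d: False}
  {d: True, h: False}
  {h: True, d: False}


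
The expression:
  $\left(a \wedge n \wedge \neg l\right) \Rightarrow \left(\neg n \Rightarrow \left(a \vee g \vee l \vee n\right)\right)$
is always true.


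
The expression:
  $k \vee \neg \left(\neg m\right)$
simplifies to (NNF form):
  $k \vee m$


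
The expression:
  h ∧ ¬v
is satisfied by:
  {h: True, v: False}


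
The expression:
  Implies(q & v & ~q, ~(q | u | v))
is always true.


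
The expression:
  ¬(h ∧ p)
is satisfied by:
  {p: False, h: False}
  {h: True, p: False}
  {p: True, h: False}


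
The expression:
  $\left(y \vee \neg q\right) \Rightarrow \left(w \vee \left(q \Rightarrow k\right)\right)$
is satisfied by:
  {k: True, w: True, q: False, y: False}
  {k: True, w: False, q: False, y: False}
  {w: True, k: False, q: False, y: False}
  {k: False, w: False, q: False, y: False}
  {y: True, k: True, w: True, q: False}
  {y: True, k: True, w: False, q: False}
  {y: True, w: True, k: False, q: False}
  {y: True, w: False, k: False, q: False}
  {k: True, q: True, w: True, y: False}
  {k: True, q: True, w: False, y: False}
  {q: True, w: True, k: False, y: False}
  {q: True, k: False, w: False, y: False}
  {y: True, q: True, k: True, w: True}
  {y: True, q: True, k: True, w: False}
  {y: True, q: True, w: True, k: False}


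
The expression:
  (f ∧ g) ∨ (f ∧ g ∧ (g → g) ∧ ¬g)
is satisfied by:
  {g: True, f: True}


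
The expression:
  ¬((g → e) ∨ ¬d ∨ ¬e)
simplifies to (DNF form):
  False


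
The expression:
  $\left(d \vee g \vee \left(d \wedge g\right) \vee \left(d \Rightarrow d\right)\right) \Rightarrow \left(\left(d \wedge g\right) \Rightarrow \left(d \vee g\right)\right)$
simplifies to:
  $\text{True}$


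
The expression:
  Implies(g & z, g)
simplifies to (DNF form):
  True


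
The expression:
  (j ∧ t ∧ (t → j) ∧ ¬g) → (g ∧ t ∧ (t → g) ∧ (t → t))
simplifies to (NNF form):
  g ∨ ¬j ∨ ¬t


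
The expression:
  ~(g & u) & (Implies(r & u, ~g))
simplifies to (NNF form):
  ~g | ~u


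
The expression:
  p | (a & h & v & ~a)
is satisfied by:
  {p: True}


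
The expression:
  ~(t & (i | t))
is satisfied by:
  {t: False}


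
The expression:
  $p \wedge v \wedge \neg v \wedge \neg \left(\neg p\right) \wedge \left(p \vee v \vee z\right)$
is never true.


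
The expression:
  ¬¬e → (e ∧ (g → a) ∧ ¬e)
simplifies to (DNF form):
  ¬e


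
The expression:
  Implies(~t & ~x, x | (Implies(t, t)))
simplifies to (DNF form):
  True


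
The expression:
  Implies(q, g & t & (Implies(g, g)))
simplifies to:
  ~q | (g & t)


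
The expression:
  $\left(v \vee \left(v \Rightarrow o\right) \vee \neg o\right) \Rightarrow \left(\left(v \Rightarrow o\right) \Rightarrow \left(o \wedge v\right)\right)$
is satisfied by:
  {v: True}


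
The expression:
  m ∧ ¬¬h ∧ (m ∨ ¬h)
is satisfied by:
  {h: True, m: True}


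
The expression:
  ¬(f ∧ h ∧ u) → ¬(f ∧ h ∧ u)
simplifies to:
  True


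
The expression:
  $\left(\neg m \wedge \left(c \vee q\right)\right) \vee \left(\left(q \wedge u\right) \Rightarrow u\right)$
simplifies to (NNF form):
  $\text{True}$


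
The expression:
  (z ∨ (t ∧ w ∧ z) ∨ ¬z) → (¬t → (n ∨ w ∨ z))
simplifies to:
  n ∨ t ∨ w ∨ z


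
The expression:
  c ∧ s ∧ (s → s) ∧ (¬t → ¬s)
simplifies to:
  c ∧ s ∧ t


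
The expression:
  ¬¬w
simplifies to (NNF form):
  w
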